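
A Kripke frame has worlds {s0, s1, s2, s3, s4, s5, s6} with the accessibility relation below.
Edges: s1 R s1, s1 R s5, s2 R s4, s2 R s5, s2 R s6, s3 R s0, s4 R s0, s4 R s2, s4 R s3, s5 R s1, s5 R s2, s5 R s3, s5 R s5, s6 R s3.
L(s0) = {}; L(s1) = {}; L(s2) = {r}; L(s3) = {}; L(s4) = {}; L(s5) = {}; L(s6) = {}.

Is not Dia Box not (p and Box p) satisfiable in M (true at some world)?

Recall that Box ψ holds at a world iff ψ holds at every accessible world, and Dia ψ holds iff ψ holds at some accessible world.
Let φ = not Dia Box not (p and Box p). Evaluate φ at each world:
  s0 (successors ∅): φ is true.
  s1 (successors {s1, s5}): φ is false.
  s2 (successors {s4, s5, s6}): φ is false.
  s3 (successors {s0}): φ is false.
  s4 (successors {s0, s2, s3}): φ is false.
  s5 (successors {s1, s2, s3, s5}): φ is false.
  s6 (successors {s3}): φ is false.
Detail at s0 (witness):
  At s0: Dia Box not (p and Box p) is false, so not Dia Box not (p and Box p) is true.
    At s0: no accessible worlds, so Dia Box not (p and Box p) is false.

Yes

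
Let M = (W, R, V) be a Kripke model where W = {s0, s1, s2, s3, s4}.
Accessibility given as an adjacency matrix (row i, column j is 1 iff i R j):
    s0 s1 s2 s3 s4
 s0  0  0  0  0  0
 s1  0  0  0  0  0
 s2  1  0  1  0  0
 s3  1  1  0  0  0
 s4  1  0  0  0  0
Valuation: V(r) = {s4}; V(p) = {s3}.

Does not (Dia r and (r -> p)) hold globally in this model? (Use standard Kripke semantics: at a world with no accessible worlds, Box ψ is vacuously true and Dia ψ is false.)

Yes

Let φ = not (Dia r and (r -> p)). Evaluate φ at each world:
  s0 (successors ∅): φ is true.
  s1 (successors ∅): φ is true.
  s2 (successors {s0, s2}): φ is true.
  s3 (successors {s0, s1}): φ is true.
  s4 (successors {s0}): φ is true.
For instance, at s4:
  At s4: Dia r and (r -> p) is false, so not (Dia r and (r -> p)) is true.
    At s4: Dia r is false, r -> p is false, so Dia r and (r -> p) is false.
      At s4: Dia r requires r at some successor in {s0}.
        At s0: r is false.
      So Dia r is false at s4.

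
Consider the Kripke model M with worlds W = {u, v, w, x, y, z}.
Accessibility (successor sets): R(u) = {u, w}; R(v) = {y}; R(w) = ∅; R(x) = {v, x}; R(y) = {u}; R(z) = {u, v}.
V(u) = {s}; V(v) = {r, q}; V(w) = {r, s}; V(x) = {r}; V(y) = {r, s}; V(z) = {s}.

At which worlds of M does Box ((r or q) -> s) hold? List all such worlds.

u, v, w, y

Recall that Box ψ holds at a world iff ψ holds at every accessible world, and Dia ψ holds iff ψ holds at some accessible world.
Let φ = Box ((r or q) -> s). Evaluate φ at each world:
  u (successors {u, w}): φ is true.
  v (successors {y}): φ is true.
  w (successors ∅): φ is true.
  x (successors {v, x}): φ is false.
  y (successors {u}): φ is true.
  z (successors {u, v}): φ is false.
For instance, at v:
  At v: Box ((r or q) -> s) requires (r or q) -> s at every successor {y}.
    At y: (r or q) -> s is true.
  So Box ((r or q) -> s) is true at v.
Satisfying worlds: {u, v, w, y}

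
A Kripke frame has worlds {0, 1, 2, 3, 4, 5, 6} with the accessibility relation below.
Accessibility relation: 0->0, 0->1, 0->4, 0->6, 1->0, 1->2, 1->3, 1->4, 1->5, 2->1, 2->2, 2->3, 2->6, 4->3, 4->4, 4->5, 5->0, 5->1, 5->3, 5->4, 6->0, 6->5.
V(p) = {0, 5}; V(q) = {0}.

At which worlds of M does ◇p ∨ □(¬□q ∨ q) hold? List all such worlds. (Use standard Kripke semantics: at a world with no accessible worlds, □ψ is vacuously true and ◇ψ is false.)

0, 1, 3, 4, 5, 6

Let φ = ◇p ∨ □(¬□q ∨ q). Evaluate φ at each world:
  0 (successors {0, 1, 4, 6}): φ is true.
  1 (successors {0, 2, 3, 4, 5}): φ is true.
  2 (successors {1, 2, 3, 6}): φ is false.
  3 (successors ∅): φ is true.
  4 (successors {3, 4, 5}): φ is true.
  5 (successors {0, 1, 3, 4}): φ is true.
  6 (successors {0, 5}): φ is true.
For instance, at 0:
  At 0: ◇p is true, □(¬□q ∨ q) is true, so ◇p ∨ □(¬□q ∨ q) is true.
    At 0: ◇p requires p at some successor in {0, 1, 4, 6}.
      p holds at 0, so ◇p is true at 0.
    At 0: □(¬□q ∨ q) requires ¬□q ∨ q at every successor {0, 1, 4, 6}.
      At 0: ¬□q ∨ q is true.
      At 1: ¬□q ∨ q is true.
      At 4: ¬□q ∨ q is true.
      At 6: ¬□q ∨ q is true.
    So □(¬□q ∨ q) is true at 0.
Satisfying worlds: {0, 1, 3, 4, 5, 6}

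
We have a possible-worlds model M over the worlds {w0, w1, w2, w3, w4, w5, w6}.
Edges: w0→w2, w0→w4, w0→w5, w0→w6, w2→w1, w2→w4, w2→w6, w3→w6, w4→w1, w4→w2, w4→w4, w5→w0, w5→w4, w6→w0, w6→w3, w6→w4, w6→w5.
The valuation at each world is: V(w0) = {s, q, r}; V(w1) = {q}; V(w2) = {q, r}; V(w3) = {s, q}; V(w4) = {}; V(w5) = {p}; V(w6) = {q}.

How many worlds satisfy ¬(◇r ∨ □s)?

Let φ = ¬(◇r ∨ □s). Evaluate φ at each world:
  w0 (successors {w2, w4, w5, w6}): φ is false.
  w1 (successors ∅): φ is false.
  w2 (successors {w1, w4, w6}): φ is true.
  w3 (successors {w6}): φ is true.
  w4 (successors {w1, w2, w4}): φ is false.
  w5 (successors {w0, w4}): φ is false.
  w6 (successors {w0, w3, w4, w5}): φ is false.
For instance, at w5:
  At w5: ◇r ∨ □s is true, so ¬(◇r ∨ □s) is false.
    At w5: ◇r is true, □s is false, so ◇r ∨ □s is true.
      At w5: ◇r requires r at some successor in {w0, w4}.
        r holds at w0, so ◇r is true at w5.
      At w5: □s requires s at every successor {w0, w4}.
        s fails at w4, so □s is false at w5.
Satisfying worlds: {w2, w3}

2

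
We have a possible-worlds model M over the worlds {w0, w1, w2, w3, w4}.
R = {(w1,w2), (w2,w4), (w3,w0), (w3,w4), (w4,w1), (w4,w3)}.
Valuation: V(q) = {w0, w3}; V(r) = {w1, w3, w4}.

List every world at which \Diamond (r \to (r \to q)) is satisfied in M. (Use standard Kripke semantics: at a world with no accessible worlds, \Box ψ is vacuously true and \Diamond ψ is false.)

w1, w3, w4

Let φ = \Diamond (r \to (r \to q)). Evaluate φ at each world:
  w0 (successors ∅): φ is false.
  w1 (successors {w2}): φ is true.
  w2 (successors {w4}): φ is false.
  w3 (successors {w0, w4}): φ is true.
  w4 (successors {w1, w3}): φ is true.
For instance, at w3:
  At w3: \Diamond (r \to (r \to q)) requires r \to (r \to q) at some successor in {w0, w4}.
    r \to (r \to q) holds at w0, so \Diamond (r \to (r \to q)) is true at w3.
Satisfying worlds: {w1, w3, w4}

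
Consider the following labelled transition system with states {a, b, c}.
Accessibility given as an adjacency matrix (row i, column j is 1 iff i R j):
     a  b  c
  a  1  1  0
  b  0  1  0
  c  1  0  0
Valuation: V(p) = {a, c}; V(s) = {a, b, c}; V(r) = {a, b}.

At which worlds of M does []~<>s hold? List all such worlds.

Recall that []ψ holds at a world iff ψ holds at every accessible world, and <>ψ holds iff ψ holds at some accessible world.
Let φ = []~<>s. Evaluate φ at each world:
  a (successors {a, b}): φ is false.
  b (successors {b}): φ is false.
  c (successors {a}): φ is false.
For instance, at c:
  At c: []~<>s requires ~<>s at every successor {a}.
    ~<>s fails at a, so []~<>s is false at c.
      At a: <>s is true, so ~<>s is false.
Satisfying worlds: none.

none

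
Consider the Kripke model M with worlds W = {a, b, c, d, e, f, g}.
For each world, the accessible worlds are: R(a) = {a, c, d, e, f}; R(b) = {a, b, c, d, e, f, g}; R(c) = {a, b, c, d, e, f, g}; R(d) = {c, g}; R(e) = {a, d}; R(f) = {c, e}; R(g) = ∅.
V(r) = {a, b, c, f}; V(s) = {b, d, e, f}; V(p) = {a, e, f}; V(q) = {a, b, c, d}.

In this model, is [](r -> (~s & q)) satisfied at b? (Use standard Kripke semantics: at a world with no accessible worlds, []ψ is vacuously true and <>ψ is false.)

At b: [](r -> (~s & q)) requires r -> (~s & q) at every successor {a, b, c, d, e, f, g}.
  r -> (~s & q) fails at b, so [](r -> (~s & q)) is false at b.

No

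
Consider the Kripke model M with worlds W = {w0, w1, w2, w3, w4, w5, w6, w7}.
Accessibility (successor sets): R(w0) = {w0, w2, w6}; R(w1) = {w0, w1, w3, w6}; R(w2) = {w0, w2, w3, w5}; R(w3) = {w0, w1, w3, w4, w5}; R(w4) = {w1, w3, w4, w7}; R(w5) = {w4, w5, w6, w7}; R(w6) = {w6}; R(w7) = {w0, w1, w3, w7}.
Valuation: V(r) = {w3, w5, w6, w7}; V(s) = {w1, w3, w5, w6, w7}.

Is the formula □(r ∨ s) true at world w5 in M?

No

Recall that □ψ holds at a world iff ψ holds at every accessible world, and ◇ψ holds iff ψ holds at some accessible world.
At w5: □(r ∨ s) requires r ∨ s at every successor {w4, w5, w6, w7}.
  r ∨ s fails at w4, so □(r ∨ s) is false at w5.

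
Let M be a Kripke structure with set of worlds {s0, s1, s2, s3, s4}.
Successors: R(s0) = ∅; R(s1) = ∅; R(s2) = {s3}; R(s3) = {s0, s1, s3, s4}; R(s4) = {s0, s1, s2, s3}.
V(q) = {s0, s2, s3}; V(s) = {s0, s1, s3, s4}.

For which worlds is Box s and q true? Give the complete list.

s0, s2, s3

Let φ = Box s and q. Evaluate φ at each world:
  s0 (successors ∅): φ is true.
  s1 (successors ∅): φ is false.
  s2 (successors {s3}): φ is true.
  s3 (successors {s0, s1, s3, s4}): φ is true.
  s4 (successors {s0, s1, s2, s3}): φ is false.
For instance, at s3:
  At s3: Box s is true, q is true, so Box s and q is true.
    At s3: Box s requires s at every successor {s0, s1, s3, s4}.
      At s0: s is true.
      At s1: s is true.
      At s3: s is true.
      At s4: s is true.
    So Box s is true at s3.
Satisfying worlds: {s0, s2, s3}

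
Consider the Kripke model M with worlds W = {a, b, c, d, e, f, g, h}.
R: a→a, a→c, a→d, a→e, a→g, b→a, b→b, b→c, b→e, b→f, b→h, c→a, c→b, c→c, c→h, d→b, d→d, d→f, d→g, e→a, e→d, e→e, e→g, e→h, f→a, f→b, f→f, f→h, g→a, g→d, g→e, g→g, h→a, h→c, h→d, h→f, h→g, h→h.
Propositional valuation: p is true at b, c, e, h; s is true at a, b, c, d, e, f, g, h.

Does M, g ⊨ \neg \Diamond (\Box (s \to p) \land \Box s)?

Recall that \Box ψ holds at a world iff ψ holds at every accessible world, and \Diamond ψ holds iff ψ holds at some accessible world.
At g: \Diamond (\Box (s \to p) \land \Box s) is false, so \neg \Diamond (\Box (s \to p) \land \Box s) is true.
  At g: \Diamond (\Box (s \to p) \land \Box s) requires \Box (s \to p) \land \Box s at some successor in {a, d, e, g}.
    At a: \Box (s \to p) \land \Box s is false.
    At d: \Box (s \to p) \land \Box s is false.
    At e: \Box (s \to p) \land \Box s is false.
    At g: \Box (s \to p) \land \Box s is false.
  So \Diamond (\Box (s \to p) \land \Box s) is false at g.

Yes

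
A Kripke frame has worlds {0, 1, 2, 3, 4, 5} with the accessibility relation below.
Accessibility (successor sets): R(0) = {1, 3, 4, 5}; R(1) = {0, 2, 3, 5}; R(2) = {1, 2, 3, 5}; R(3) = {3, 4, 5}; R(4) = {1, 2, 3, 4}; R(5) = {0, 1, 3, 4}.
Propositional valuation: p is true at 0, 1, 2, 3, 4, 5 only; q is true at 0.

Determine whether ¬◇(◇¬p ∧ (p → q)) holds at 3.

Yes

At 3: ◇(◇¬p ∧ (p → q)) is false, so ¬◇(◇¬p ∧ (p → q)) is true.
  At 3: ◇(◇¬p ∧ (p → q)) requires ◇¬p ∧ (p → q) at some successor in {3, 4, 5}.
    At 3: ◇¬p ∧ (p → q) is false.
    At 4: ◇¬p ∧ (p → q) is false.
    At 5: ◇¬p ∧ (p → q) is false.
  So ◇(◇¬p ∧ (p → q)) is false at 3.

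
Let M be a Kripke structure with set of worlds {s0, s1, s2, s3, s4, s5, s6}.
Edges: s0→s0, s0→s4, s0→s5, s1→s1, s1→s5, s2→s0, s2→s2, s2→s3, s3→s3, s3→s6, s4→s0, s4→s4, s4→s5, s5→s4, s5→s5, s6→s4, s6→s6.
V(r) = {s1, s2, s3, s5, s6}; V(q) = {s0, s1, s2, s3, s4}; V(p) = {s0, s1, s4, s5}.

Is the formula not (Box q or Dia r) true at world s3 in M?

At s3: Box q or Dia r is true, so not (Box q or Dia r) is false.
  At s3: Box q is false, Dia r is true, so Box q or Dia r is true.
    At s3: Box q requires q at every successor {s3, s6}.
      q fails at s6, so Box q is false at s3.
    At s3: Dia r requires r at some successor in {s3, s6}.
      r holds at s3, so Dia r is true at s3.

No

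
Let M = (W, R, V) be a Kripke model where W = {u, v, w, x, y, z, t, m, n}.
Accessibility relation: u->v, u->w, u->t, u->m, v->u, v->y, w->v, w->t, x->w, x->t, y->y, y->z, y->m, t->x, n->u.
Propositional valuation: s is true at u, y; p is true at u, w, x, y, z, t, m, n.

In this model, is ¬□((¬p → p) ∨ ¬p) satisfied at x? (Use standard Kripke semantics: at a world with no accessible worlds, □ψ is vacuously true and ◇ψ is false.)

No

Recall that □ψ holds at a world iff ψ holds at every accessible world, and ◇ψ holds iff ψ holds at some accessible world.
At x: □((¬p → p) ∨ ¬p) is true, so ¬□((¬p → p) ∨ ¬p) is false.
  At x: □((¬p → p) ∨ ¬p) requires (¬p → p) ∨ ¬p at every successor {w, t}.
    At w: (¬p → p) ∨ ¬p is true.
    At t: (¬p → p) ∨ ¬p is true.
  So □((¬p → p) ∨ ¬p) is true at x.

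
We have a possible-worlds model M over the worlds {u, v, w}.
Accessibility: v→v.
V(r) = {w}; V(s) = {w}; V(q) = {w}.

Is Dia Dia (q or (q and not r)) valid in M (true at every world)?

Let φ = Dia Dia (q or (q and not r)). Evaluate φ at each world:
  u (successors ∅): φ is false.
  v (successors {v}): φ is false.
  w (successors ∅): φ is false.
Detail at u (counterexample):
  At u: no accessible worlds, so Dia Dia (q or (q and not r)) is false.

No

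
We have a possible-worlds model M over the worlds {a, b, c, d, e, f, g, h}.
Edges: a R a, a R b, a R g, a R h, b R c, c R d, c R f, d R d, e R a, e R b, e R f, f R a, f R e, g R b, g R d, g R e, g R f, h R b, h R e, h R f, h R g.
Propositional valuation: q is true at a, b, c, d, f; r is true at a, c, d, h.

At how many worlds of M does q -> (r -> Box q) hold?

7

Let φ = q -> (r -> Box q). Evaluate φ at each world:
  a (successors {a, b, g, h}): φ is false.
  b (successors {c}): φ is true.
  c (successors {d, f}): φ is true.
  d (successors {d}): φ is true.
  e (successors {a, b, f}): φ is true.
  f (successors {a, e}): φ is true.
  g (successors {b, d, e, f}): φ is true.
  h (successors {b, e, f, g}): φ is true.
For instance, at c:
  At c: q is true, r -> Box q is true, so q -> (r -> Box q) is true.
    At c: r is true, Box q is true, so r -> Box q is true.
      At c: Box q requires q at every successor {d, f}.
        At d: q is true.
        At f: q is true.
      So Box q is true at c.
Satisfying worlds: {b, c, d, e, f, g, h}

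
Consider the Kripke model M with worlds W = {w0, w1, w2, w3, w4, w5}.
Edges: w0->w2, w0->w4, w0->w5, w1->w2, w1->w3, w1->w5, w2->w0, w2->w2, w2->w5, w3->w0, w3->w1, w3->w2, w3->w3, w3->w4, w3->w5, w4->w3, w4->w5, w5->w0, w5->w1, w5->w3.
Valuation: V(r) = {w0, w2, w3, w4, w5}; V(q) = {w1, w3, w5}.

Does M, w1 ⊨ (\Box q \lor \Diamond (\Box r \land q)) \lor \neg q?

No

Recall that \Box ψ holds at a world iff ψ holds at every accessible world, and \Diamond ψ holds iff ψ holds at some accessible world.
At w1: \Box q \lor \Diamond (\Box r \land q) is false, \neg q is false, so (\Box q \lor \Diamond (\Box r \land q)) \lor \neg q is false.
  At w1: \Box q is false, \Diamond (\Box r \land q) is false, so \Box q \lor \Diamond (\Box r \land q) is false.
    At w1: \Box q requires q at every successor {w2, w3, w5}.
      q fails at w2, so \Box q is false at w1.
    At w1: \Diamond (\Box r \land q) requires \Box r \land q at some successor in {w2, w3, w5}.
      At w2: \Box r \land q is false.
      At w3: \Box r \land q is false.
      At w5: \Box r \land q is false.
    So \Diamond (\Box r \land q) is false at w1.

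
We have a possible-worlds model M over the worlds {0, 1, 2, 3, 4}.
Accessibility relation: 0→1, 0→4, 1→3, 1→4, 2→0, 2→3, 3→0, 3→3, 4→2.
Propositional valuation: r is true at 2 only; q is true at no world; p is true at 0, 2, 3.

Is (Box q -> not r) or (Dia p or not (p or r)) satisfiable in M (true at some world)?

Let φ = (Box q -> not r) or (Dia p or not (p or r)). Evaluate φ at each world:
  0 (successors {1, 4}): φ is true.
  1 (successors {3, 4}): φ is true.
  2 (successors {0, 3}): φ is true.
  3 (successors {0, 3}): φ is true.
  4 (successors {2}): φ is true.
Detail at 0 (witness):
  At 0: Box q -> not r is true, Dia p or not (p or r) is false, so (Box q -> not r) or (Dia p or not (p or r)) is true.
    At 0: Box q is false, not r is true, so Box q -> not r is true.
      At 0: Box q requires q at every successor {1, 4}.
        q fails at 1, so Box q is false at 0.
    At 0: Dia p is false, not (p or r) is false, so Dia p or not (p or r) is false.
      At 0: Dia p requires p at some successor in {1, 4}.
        At 1: p is false.
        At 4: p is false.
      So Dia p is false at 0.

Yes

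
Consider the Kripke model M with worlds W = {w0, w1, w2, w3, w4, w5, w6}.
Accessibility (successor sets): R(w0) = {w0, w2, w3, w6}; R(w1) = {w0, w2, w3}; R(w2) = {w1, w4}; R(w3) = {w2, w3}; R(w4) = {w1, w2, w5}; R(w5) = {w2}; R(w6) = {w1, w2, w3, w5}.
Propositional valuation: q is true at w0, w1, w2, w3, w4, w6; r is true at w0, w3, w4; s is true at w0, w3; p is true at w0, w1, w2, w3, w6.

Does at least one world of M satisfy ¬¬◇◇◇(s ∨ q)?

Yes

Recall that ◇ψ holds at a world iff ψ holds at some accessible world.
Let φ = ¬¬◇◇◇(s ∨ q). Evaluate φ at each world:
  w0 (successors {w0, w2, w3, w6}): φ is true.
  w1 (successors {w0, w2, w3}): φ is true.
  w2 (successors {w1, w4}): φ is true.
  w3 (successors {w2, w3}): φ is true.
  w4 (successors {w1, w2, w5}): φ is true.
  w5 (successors {w2}): φ is true.
  w6 (successors {w1, w2, w3, w5}): φ is true.
Detail at w0 (witness):
  At w0: ¬◇◇◇(s ∨ q) is false, so ¬¬◇◇◇(s ∨ q) is true.
    At w0: ◇◇◇(s ∨ q) is true, so ¬◇◇◇(s ∨ q) is false.
      At w0: ◇◇◇(s ∨ q) requires ◇◇(s ∨ q) at some successor in {w0, w2, w3, w6}.
        ◇◇(s ∨ q) holds at w0, so ◇◇◇(s ∨ q) is true at w0.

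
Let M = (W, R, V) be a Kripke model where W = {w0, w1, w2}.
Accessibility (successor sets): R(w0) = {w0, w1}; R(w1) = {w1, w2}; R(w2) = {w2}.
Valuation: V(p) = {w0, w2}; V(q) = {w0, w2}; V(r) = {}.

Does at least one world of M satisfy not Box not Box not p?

No

Let φ = not Box not Box not p. Evaluate φ at each world:
  w0 (successors {w0, w1}): φ is false.
  w1 (successors {w1, w2}): φ is false.
  w2 (successors {w2}): φ is false.
For instance, at w1:
  At w1: Box not Box not p is true, so not Box not Box not p is false.
    At w1: Box not Box not p requires not Box not p at every successor {w1, w2}.
      At w1: not Box not p is true.
      At w2: not Box not p is true.
    So Box not Box not p is true at w1.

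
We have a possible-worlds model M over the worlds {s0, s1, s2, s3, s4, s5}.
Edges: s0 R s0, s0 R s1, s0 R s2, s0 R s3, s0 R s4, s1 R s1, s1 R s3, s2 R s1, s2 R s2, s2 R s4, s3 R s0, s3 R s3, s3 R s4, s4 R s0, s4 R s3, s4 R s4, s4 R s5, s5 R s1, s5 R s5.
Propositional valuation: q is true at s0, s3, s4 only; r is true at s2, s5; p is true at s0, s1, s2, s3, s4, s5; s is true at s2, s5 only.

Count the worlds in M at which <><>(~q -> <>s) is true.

6

Let φ = <><>(~q -> <>s). Evaluate φ at each world:
  s0 (successors {s0, s1, s2, s3, s4}): φ is true.
  s1 (successors {s1, s3}): φ is true.
  s2 (successors {s1, s2, s4}): φ is true.
  s3 (successors {s0, s3, s4}): φ is true.
  s4 (successors {s0, s3, s4, s5}): φ is true.
  s5 (successors {s1, s5}): φ is true.
For instance, at s2:
  At s2: <><>(~q -> <>s) requires <>(~q -> <>s) at some successor in {s1, s2, s4}.
    <>(~q -> <>s) holds at s1, so <><>(~q -> <>s) is true at s2.
      At s1: <>(~q -> <>s) requires ~q -> <>s at some successor in {s1, s3}.
        ~q -> <>s holds at s3, so <>(~q -> <>s) is true at s1.
Satisfying worlds: {s0, s1, s2, s3, s4, s5}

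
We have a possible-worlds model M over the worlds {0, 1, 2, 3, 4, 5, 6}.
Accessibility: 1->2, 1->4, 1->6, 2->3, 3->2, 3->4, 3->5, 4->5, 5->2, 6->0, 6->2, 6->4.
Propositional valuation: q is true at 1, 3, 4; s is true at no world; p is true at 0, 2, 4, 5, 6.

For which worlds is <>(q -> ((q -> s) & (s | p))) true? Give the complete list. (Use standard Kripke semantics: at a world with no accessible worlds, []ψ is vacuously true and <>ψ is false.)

1, 3, 4, 5, 6

Let φ = <>(q -> ((q -> s) & (s | p))). Evaluate φ at each world:
  0 (successors ∅): φ is false.
  1 (successors {2, 4, 6}): φ is true.
  2 (successors {3}): φ is false.
  3 (successors {2, 4, 5}): φ is true.
  4 (successors {5}): φ is true.
  5 (successors {2}): φ is true.
  6 (successors {0, 2, 4}): φ is true.
For instance, at 5:
  At 5: <>(q -> ((q -> s) & (s | p))) requires q -> ((q -> s) & (s | p)) at some successor in {2}.
    q -> ((q -> s) & (s | p)) holds at 2, so <>(q -> ((q -> s) & (s | p))) is true at 5.
Satisfying worlds: {1, 3, 4, 5, 6}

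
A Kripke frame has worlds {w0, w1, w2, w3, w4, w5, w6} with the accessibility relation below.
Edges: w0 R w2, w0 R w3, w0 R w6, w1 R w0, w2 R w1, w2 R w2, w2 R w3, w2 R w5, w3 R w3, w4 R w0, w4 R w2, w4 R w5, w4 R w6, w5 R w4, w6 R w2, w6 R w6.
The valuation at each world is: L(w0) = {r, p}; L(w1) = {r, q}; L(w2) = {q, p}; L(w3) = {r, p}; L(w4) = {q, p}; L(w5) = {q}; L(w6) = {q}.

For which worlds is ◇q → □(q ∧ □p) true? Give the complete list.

w1, w3

Let φ = ◇q → □(q ∧ □p). Evaluate φ at each world:
  w0 (successors {w2, w3, w6}): φ is false.
  w1 (successors {w0}): φ is true.
  w2 (successors {w1, w2, w3, w5}): φ is false.
  w3 (successors {w3}): φ is true.
  w4 (successors {w0, w2, w5, w6}): φ is false.
  w5 (successors {w4}): φ is false.
  w6 (successors {w2, w6}): φ is false.
For instance, at w1:
  At w1: ◇q is false, □(q ∧ □p) is false, so ◇q → □(q ∧ □p) is true.
    At w1: ◇q requires q at some successor in {w0}.
      At w0: q is false.
    So ◇q is false at w1.
    At w1: □(q ∧ □p) requires q ∧ □p at every successor {w0}.
      q ∧ □p fails at w0, so □(q ∧ □p) is false at w1.
Satisfying worlds: {w1, w3}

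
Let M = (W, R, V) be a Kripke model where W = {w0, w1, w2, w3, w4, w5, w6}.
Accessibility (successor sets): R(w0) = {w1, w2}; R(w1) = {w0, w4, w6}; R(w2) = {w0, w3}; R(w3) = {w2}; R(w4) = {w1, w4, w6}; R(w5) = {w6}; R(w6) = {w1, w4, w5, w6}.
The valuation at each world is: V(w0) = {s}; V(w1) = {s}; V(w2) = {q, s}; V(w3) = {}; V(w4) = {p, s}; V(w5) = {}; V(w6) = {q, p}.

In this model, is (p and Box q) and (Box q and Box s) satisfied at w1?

Recall that Box ψ holds at a world iff ψ holds at every accessible world, and Dia ψ holds iff ψ holds at some accessible world.
At w1: p and Box q is false, Box q and Box s is false, so (p and Box q) and (Box q and Box s) is false.
  At w1: p is false, Box q is false, so p and Box q is false.
    At w1: Box q requires q at every successor {w0, w4, w6}.
      q fails at w0, so Box q is false at w1.
  At w1: Box q is false, Box s is false, so Box q and Box s is false.
    At w1: Box q requires q at every successor {w0, w4, w6}.
      q fails at w0, so Box q is false at w1.
    At w1: Box s requires s at every successor {w0, w4, w6}.
      s fails at w6, so Box s is false at w1.

No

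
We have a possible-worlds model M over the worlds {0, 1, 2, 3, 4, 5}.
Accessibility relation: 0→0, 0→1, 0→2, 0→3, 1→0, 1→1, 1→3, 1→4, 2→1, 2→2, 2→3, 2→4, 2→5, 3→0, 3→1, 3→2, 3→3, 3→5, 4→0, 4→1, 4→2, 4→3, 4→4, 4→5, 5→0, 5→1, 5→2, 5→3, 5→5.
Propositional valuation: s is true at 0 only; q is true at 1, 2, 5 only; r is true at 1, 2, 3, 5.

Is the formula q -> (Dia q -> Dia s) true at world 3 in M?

Yes

At 3: q is false, Dia q -> Dia s is true, so q -> (Dia q -> Dia s) is true.
  At 3: Dia q is true, Dia s is true, so Dia q -> Dia s is true.
    At 3: Dia q requires q at some successor in {0, 1, 2, 3, 5}.
      q holds at 1, so Dia q is true at 3.
    At 3: Dia s requires s at some successor in {0, 1, 2, 3, 5}.
      s holds at 0, so Dia s is true at 3.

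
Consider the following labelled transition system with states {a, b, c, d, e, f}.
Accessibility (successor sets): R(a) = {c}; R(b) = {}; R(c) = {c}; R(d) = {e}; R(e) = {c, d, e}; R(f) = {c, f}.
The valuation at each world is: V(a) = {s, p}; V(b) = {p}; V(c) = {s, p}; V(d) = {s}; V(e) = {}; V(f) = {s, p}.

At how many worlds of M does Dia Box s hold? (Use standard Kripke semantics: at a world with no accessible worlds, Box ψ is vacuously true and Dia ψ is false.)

Recall that Box ψ holds at a world iff ψ holds at every accessible world, and Dia ψ holds iff ψ holds at some accessible world.
Let φ = Dia Box s. Evaluate φ at each world:
  a (successors {c}): φ is true.
  b (successors ∅): φ is false.
  c (successors {c}): φ is true.
  d (successors {e}): φ is false.
  e (successors {c, d, e}): φ is true.
  f (successors {c, f}): φ is true.
For instance, at e:
  At e: Dia Box s requires Box s at some successor in {c, d, e}.
    Box s holds at c, so Dia Box s is true at e.
      At c: Box s requires s at every successor {c}.
        At c: s is true.
      So Box s is true at c.
Satisfying worlds: {a, c, e, f}

4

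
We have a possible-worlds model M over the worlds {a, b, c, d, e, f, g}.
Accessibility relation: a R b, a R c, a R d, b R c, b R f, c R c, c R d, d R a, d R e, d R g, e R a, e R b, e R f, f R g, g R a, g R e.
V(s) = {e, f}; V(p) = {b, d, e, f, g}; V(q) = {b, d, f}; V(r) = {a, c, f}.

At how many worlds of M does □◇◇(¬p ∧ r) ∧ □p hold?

Let φ = □◇◇(¬p ∧ r) ∧ □p. Evaluate φ at each world:
  a (successors {b, c, d}): φ is false.
  b (successors {c, f}): φ is false.
  c (successors {c, d}): φ is false.
  d (successors {a, e, g}): φ is false.
  e (successors {a, b, f}): φ is false.
  f (successors {g}): φ is true.
  g (successors {a, e}): φ is false.
For instance, at g:
  At g: □◇◇(¬p ∧ r) is true, □p is false, so □◇◇(¬p ∧ r) ∧ □p is false.
    At g: □◇◇(¬p ∧ r) requires ◇◇(¬p ∧ r) at every successor {a, e}.
      At a: ◇◇(¬p ∧ r) is true.
      At e: ◇◇(¬p ∧ r) is true.
    So □◇◇(¬p ∧ r) is true at g.
    At g: □p requires p at every successor {a, e}.
      p fails at a, so □p is false at g.
Satisfying worlds: {f}

1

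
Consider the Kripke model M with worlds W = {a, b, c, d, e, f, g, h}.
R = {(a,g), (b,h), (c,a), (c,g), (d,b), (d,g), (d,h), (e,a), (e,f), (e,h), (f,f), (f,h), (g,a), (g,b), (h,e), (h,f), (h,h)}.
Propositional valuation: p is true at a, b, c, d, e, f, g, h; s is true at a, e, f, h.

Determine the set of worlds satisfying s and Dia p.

a, e, f, h

Let φ = s and Dia p. Evaluate φ at each world:
  a (successors {g}): φ is true.
  b (successors {h}): φ is false.
  c (successors {a, g}): φ is false.
  d (successors {b, g, h}): φ is false.
  e (successors {a, f, h}): φ is true.
  f (successors {f, h}): φ is true.
  g (successors {a, b}): φ is false.
  h (successors {e, f, h}): φ is true.
For instance, at g:
  At g: s is false, Dia p is true, so s and Dia p is false.
    At g: Dia p requires p at some successor in {a, b}.
      p holds at a, so Dia p is true at g.
Satisfying worlds: {a, e, f, h}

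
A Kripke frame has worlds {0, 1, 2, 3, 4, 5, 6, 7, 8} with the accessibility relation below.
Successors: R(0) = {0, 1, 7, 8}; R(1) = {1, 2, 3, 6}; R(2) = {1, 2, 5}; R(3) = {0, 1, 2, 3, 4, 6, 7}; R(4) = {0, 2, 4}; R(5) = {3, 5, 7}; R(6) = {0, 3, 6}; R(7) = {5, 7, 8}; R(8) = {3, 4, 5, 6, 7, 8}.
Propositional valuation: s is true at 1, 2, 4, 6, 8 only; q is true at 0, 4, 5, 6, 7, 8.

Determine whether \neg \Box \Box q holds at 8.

At 8: \Box \Box q is false, so \neg \Box \Box q is true.
  At 8: \Box \Box q requires \Box q at every successor {3, 4, 5, 6, 7, 8}.
    \Box q fails at 3, so \Box \Box q is false at 8.
      At 3: \Box q requires q at every successor {0, 1, 2, 3, 4, 6, 7}.
        q fails at 1, so \Box q is false at 3.

Yes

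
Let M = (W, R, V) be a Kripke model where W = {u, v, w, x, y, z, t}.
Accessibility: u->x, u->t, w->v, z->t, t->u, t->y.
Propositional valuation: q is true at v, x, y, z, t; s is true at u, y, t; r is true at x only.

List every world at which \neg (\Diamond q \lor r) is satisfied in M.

v, y

Recall that \Diamond ψ holds at a world iff ψ holds at some accessible world.
Let φ = \neg (\Diamond q \lor r). Evaluate φ at each world:
  u (successors {x, t}): φ is false.
  v (successors ∅): φ is true.
  w (successors {v}): φ is false.
  x (successors ∅): φ is false.
  y (successors ∅): φ is true.
  z (successors {t}): φ is false.
  t (successors {u, y}): φ is false.
For instance, at t:
  At t: \Diamond q \lor r is true, so \neg (\Diamond q \lor r) is false.
    At t: \Diamond q is true, r is false, so \Diamond q \lor r is true.
      At t: \Diamond q requires q at some successor in {u, y}.
        q holds at y, so \Diamond q is true at t.
Satisfying worlds: {v, y}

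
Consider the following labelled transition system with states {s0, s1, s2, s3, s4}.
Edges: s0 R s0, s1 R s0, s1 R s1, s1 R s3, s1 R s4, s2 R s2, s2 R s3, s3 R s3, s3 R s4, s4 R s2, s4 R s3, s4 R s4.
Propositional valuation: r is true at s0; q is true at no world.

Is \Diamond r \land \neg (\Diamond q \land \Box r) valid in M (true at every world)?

No

Let φ = \Diamond r \land \neg (\Diamond q \land \Box r). Evaluate φ at each world:
  s0 (successors {s0}): φ is true.
  s1 (successors {s0, s1, s3, s4}): φ is true.
  s2 (successors {s2, s3}): φ is false.
  s3 (successors {s3, s4}): φ is false.
  s4 (successors {s2, s3, s4}): φ is false.
Detail at s2 (counterexample):
  At s2: \Diamond r is false, \neg (\Diamond q \land \Box r) is true, so \Diamond r \land \neg (\Diamond q \land \Box r) is false.
    At s2: \Diamond r requires r at some successor in {s2, s3}.
      At s2: r is false.
      At s3: r is false.
    So \Diamond r is false at s2.
    At s2: \Diamond q \land \Box r is false, so \neg (\Diamond q \land \Box r) is true.
      At s2: \Diamond q is false, \Box r is false, so \Diamond q \land \Box r is false.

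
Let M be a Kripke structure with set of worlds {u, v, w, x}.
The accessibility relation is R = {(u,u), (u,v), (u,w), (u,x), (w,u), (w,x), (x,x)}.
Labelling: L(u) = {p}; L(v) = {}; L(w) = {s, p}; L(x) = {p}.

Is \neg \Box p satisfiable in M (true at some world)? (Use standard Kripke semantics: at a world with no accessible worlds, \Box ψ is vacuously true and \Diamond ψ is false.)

Recall that \Box ψ holds at a world iff ψ holds at every accessible world, and \Diamond ψ holds iff ψ holds at some accessible world.
Let φ = \neg \Box p. Evaluate φ at each world:
  u (successors {u, v, w, x}): φ is true.
  v (successors ∅): φ is false.
  w (successors {u, x}): φ is false.
  x (successors {x}): φ is false.
Detail at u (witness):
  At u: \Box p is false, so \neg \Box p is true.
    At u: \Box p requires p at every successor {u, v, w, x}.
      p fails at v, so \Box p is false at u.

Yes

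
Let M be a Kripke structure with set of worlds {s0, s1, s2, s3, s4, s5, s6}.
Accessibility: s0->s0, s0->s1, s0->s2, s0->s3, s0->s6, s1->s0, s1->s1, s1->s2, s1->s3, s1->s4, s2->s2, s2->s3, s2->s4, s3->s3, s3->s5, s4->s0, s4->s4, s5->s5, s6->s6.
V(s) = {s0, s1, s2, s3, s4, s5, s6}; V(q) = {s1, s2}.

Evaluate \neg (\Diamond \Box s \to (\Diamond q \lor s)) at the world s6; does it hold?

No

At s6: \Diamond \Box s \to (\Diamond q \lor s) is true, so \neg (\Diamond \Box s \to (\Diamond q \lor s)) is false.
  At s6: \Diamond \Box s is true, \Diamond q \lor s is true, so \Diamond \Box s \to (\Diamond q \lor s) is true.
    At s6: \Diamond \Box s requires \Box s at some successor in {s6}.
      \Box s holds at s6, so \Diamond \Box s is true at s6.
    At s6: \Diamond q is false, s is true, so \Diamond q \lor s is true.
      At s6: \Diamond q requires q at some successor in {s6}.
        At s6: q is false.
      So \Diamond q is false at s6.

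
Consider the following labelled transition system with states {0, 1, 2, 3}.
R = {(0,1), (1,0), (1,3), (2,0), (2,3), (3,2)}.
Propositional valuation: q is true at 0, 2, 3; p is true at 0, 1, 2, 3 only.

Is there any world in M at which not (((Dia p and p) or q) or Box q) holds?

No

Let φ = not (((Dia p and p) or q) or Box q). Evaluate φ at each world:
  0 (successors {1}): φ is false.
  1 (successors {0, 3}): φ is false.
  2 (successors {0, 3}): φ is false.
  3 (successors {2}): φ is false.
For instance, at 2:
  At 2: ((Dia p and p) or q) or Box q is true, so not (((Dia p and p) or q) or Box q) is false.
    At 2: (Dia p and p) or q is true, Box q is true, so ((Dia p and p) or q) or Box q is true.
      At 2: Dia p and p is true, q is true, so (Dia p and p) or q is true.
      At 2: Box q requires q at every successor {0, 3}.
        At 0: q is true.
        At 3: q is true.
      So Box q is true at 2.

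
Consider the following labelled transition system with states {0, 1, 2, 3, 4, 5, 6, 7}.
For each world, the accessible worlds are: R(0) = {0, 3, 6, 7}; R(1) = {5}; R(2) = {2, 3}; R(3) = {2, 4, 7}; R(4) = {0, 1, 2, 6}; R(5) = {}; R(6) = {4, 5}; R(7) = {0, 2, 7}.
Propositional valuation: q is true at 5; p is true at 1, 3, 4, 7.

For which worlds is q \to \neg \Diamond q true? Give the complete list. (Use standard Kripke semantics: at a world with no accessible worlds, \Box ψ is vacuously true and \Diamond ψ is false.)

0, 1, 2, 3, 4, 5, 6, 7

Let φ = q \to \neg \Diamond q. Evaluate φ at each world:
  0 (successors {0, 3, 6, 7}): φ is true.
  1 (successors {5}): φ is true.
  2 (successors {2, 3}): φ is true.
  3 (successors {2, 4, 7}): φ is true.
  4 (successors {0, 1, 2, 6}): φ is true.
  5 (successors ∅): φ is true.
  6 (successors {4, 5}): φ is true.
  7 (successors {0, 2, 7}): φ is true.
For instance, at 7:
  At 7: q is false, \neg \Diamond q is true, so q \to \neg \Diamond q is true.
    At 7: \Diamond q is false, so \neg \Diamond q is true.
      At 7: \Diamond q requires q at some successor in {0, 2, 7}.
        At 0: q is false.
        At 2: q is false.
        At 7: q is false.
      So \Diamond q is false at 7.
Satisfying worlds: {0, 1, 2, 3, 4, 5, 6, 7}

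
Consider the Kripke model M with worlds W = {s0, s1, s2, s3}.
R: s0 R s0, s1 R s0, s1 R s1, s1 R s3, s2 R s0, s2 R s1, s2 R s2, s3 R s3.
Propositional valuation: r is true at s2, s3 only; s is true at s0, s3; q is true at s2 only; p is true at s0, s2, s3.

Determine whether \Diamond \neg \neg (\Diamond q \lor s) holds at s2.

Yes

At s2: \Diamond \neg \neg (\Diamond q \lor s) requires \neg \neg (\Diamond q \lor s) at some successor in {s0, s1, s2}.
  \neg \neg (\Diamond q \lor s) holds at s0, so \Diamond \neg \neg (\Diamond q \lor s) is true at s2.
    At s0: \neg (\Diamond q \lor s) is false, so \neg \neg (\Diamond q \lor s) is true.
      At s0: \Diamond q \lor s is true, so \neg (\Diamond q \lor s) is false.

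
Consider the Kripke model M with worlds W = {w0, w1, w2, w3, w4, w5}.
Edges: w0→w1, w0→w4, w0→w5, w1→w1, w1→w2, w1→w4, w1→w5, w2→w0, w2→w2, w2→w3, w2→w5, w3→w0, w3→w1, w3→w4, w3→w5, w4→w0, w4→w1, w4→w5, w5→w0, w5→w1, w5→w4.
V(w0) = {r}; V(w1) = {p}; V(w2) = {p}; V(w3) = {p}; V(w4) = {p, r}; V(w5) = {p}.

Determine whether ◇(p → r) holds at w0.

At w0: ◇(p → r) requires p → r at some successor in {w1, w4, w5}.
  p → r holds at w4, so ◇(p → r) is true at w0.

Yes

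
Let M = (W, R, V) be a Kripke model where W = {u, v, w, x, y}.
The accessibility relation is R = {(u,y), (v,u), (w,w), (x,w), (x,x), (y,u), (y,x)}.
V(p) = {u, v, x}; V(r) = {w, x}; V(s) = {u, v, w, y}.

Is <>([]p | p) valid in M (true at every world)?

No

Let φ = <>([]p | p). Evaluate φ at each world:
  u (successors {y}): φ is true.
  v (successors {u}): φ is true.
  w (successors {w}): φ is false.
  x (successors {w, x}): φ is true.
  y (successors {u, x}): φ is true.
Detail at w (counterexample):
  At w: <>([]p | p) requires []p | p at some successor in {w}.
    At w: []p | p is false.
  So <>([]p | p) is false at w.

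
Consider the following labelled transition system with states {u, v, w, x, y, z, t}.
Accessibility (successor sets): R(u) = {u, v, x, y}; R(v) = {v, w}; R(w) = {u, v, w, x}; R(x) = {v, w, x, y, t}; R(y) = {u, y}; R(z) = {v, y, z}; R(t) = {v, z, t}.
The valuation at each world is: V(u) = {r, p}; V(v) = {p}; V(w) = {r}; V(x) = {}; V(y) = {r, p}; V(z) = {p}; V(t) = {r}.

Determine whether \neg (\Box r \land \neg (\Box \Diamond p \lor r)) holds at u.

Recall that \Box ψ holds at a world iff ψ holds at every accessible world, and \Diamond ψ holds iff ψ holds at some accessible world.
At u: \Box r \land \neg (\Box \Diamond p \lor r) is false, so \neg (\Box r \land \neg (\Box \Diamond p \lor r)) is true.
  At u: \Box r is false, \neg (\Box \Diamond p \lor r) is false, so \Box r \land \neg (\Box \Diamond p \lor r) is false.
    At u: \Box r requires r at every successor {u, v, x, y}.
      r fails at v, so \Box r is false at u.
    At u: \Box \Diamond p \lor r is true, so \neg (\Box \Diamond p \lor r) is false.
      At u: \Box \Diamond p is true, r is true, so \Box \Diamond p \lor r is true.

Yes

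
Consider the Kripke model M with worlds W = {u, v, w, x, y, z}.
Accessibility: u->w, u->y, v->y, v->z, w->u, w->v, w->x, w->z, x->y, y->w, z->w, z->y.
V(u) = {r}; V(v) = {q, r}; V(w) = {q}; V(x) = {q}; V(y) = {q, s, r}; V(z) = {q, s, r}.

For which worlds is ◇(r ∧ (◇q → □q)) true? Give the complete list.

u, v, w, x, z

Let φ = ◇(r ∧ (◇q → □q)). Evaluate φ at each world:
  u (successors {w, y}): φ is true.
  v (successors {y, z}): φ is true.
  w (successors {u, v, x, z}): φ is true.
  x (successors {y}): φ is true.
  y (successors {w}): φ is false.
  z (successors {w, y}): φ is true.
For instance, at w:
  At w: ◇(r ∧ (◇q → □q)) requires r ∧ (◇q → □q) at some successor in {u, v, x, z}.
    r ∧ (◇q → □q) holds at u, so ◇(r ∧ (◇q → □q)) is true at w.
      At u: r is true, ◇q → □q is true, so r ∧ (◇q → □q) is true.
Satisfying worlds: {u, v, w, x, z}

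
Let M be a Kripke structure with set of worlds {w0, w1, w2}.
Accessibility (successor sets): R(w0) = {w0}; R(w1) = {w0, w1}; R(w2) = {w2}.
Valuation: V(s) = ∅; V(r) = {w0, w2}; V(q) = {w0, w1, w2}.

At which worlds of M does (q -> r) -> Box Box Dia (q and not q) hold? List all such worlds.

Let φ = (q -> r) -> Box Box Dia (q and not q). Evaluate φ at each world:
  w0 (successors {w0}): φ is false.
  w1 (successors {w0, w1}): φ is true.
  w2 (successors {w2}): φ is false.
For instance, at w0:
  At w0: q -> r is true, Box Box Dia (q and not q) is false, so (q -> r) -> Box Box Dia (q and not q) is false.
    At w0: Box Box Dia (q and not q) requires Box Dia (q and not q) at every successor {w0}.
      Box Dia (q and not q) fails at w0, so Box Box Dia (q and not q) is false at w0.
Satisfying worlds: {w1}

w1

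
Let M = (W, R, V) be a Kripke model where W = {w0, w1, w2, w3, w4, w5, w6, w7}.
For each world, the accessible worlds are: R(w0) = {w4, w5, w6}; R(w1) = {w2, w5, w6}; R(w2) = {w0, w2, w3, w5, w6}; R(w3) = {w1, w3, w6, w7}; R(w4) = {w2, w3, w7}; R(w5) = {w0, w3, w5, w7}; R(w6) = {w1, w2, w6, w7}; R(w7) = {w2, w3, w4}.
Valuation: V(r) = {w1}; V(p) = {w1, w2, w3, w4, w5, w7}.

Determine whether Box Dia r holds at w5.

No

Recall that Box ψ holds at a world iff ψ holds at every accessible world, and Dia ψ holds iff ψ holds at some accessible world.
At w5: Box Dia r requires Dia r at every successor {w0, w3, w5, w7}.
  Dia r fails at w0, so Box Dia r is false at w5.
    At w0: Dia r requires r at some successor in {w4, w5, w6}.
      At w4: r is false.
      At w5: r is false.
      At w6: r is false.
    So Dia r is false at w0.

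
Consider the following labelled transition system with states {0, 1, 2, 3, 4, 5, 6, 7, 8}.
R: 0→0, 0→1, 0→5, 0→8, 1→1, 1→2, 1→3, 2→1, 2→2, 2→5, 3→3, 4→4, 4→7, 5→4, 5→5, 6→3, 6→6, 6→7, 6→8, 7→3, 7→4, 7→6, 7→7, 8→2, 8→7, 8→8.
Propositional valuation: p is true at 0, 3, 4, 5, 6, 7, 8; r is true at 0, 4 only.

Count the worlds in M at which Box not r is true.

5

Recall that Box ψ holds at a world iff ψ holds at every accessible world, and Dia ψ holds iff ψ holds at some accessible world.
Let φ = Box not r. Evaluate φ at each world:
  0 (successors {0, 1, 5, 8}): φ is false.
  1 (successors {1, 2, 3}): φ is true.
  2 (successors {1, 2, 5}): φ is true.
  3 (successors {3}): φ is true.
  4 (successors {4, 7}): φ is false.
  5 (successors {4, 5}): φ is false.
  6 (successors {3, 6, 7, 8}): φ is true.
  7 (successors {3, 4, 6, 7}): φ is false.
  8 (successors {2, 7, 8}): φ is true.
For instance, at 5:
  At 5: Box not r requires not r at every successor {4, 5}.
    not r fails at 4, so Box not r is false at 5.
Satisfying worlds: {1, 2, 3, 6, 8}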